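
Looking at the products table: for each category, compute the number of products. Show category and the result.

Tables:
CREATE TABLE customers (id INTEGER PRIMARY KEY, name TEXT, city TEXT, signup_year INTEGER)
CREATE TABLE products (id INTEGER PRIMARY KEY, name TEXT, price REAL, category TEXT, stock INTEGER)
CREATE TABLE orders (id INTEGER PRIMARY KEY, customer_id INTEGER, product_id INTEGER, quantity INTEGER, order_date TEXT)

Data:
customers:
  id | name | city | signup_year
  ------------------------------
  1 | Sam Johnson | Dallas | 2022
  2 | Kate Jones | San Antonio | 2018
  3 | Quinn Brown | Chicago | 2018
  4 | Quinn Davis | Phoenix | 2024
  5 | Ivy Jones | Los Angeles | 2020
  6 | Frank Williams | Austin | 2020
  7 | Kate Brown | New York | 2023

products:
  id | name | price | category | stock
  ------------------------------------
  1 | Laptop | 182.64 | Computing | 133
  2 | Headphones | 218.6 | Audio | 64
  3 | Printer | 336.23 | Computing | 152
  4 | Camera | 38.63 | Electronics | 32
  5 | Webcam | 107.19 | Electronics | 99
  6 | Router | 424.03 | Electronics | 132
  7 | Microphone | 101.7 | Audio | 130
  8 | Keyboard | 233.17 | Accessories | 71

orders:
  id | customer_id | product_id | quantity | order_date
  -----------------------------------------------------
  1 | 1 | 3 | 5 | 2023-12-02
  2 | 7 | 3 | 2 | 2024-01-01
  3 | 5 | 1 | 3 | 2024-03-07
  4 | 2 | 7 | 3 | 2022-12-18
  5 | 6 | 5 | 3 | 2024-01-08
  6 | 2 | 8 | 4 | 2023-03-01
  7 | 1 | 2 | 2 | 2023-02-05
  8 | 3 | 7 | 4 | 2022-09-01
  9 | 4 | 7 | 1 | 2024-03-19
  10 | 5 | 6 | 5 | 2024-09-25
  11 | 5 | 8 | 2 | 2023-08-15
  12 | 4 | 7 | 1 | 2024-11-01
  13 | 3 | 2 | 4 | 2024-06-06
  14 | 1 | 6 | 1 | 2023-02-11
SELECT category, COUNT(*) AS n FROM products GROUP BY category

Execution result:
category | n
Accessories | 1
Audio | 2
Computing | 2
Electronics | 3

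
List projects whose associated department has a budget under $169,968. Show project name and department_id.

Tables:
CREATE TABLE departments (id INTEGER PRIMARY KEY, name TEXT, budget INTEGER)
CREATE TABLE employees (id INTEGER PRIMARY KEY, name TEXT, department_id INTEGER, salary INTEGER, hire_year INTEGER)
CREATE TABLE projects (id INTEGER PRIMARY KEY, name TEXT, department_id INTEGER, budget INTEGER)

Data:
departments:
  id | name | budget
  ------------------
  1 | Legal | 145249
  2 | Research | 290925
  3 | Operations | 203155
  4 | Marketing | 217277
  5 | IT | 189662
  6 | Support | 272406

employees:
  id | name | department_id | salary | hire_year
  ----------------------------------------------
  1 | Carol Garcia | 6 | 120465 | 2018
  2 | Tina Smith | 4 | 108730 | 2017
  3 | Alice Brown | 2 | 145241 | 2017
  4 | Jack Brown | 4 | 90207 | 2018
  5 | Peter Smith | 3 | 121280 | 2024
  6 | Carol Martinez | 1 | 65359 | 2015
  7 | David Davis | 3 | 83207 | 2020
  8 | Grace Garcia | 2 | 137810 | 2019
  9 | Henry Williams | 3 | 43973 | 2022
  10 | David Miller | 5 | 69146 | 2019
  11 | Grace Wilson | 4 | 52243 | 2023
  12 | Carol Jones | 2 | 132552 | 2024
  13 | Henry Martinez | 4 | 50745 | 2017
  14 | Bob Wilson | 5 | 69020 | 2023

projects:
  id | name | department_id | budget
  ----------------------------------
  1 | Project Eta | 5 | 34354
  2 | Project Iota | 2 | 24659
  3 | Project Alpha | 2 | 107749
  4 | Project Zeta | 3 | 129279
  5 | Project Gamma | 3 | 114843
SELECT name, department_id FROM projects WHERE department_id IN (SELECT id FROM departments WHERE budget < 169968)

Execution result:
(no rows)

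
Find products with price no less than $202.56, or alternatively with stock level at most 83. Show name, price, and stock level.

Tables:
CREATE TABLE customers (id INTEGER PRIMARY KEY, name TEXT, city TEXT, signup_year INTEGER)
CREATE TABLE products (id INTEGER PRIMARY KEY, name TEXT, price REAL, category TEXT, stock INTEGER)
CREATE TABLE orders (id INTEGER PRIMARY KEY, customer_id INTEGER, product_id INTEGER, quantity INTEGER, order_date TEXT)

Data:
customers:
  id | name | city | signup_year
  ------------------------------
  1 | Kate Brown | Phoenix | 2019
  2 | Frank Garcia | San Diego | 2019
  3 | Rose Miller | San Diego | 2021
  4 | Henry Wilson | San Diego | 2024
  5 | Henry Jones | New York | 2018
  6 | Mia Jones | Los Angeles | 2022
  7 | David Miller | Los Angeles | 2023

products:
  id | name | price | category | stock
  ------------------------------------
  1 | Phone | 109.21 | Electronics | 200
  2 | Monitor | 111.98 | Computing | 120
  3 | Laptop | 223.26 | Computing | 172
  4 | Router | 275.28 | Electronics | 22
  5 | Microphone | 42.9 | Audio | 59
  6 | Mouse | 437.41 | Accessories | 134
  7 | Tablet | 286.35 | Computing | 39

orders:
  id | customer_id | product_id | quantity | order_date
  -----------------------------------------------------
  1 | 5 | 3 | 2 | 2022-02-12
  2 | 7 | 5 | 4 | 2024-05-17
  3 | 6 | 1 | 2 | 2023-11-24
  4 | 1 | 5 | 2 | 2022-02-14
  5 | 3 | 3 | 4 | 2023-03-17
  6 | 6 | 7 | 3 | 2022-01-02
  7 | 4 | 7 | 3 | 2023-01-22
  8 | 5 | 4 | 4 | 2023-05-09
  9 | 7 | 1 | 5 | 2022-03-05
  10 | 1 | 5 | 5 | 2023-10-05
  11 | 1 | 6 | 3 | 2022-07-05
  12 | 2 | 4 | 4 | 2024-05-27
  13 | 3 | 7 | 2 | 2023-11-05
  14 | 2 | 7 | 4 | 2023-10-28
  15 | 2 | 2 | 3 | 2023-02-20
SELECT name, price, stock FROM products WHERE price >= 202.56 OR stock <= 83

Execution result:
name | price | stock
Laptop | 223.26 | 172
Router | 275.28 | 22
Microphone | 42.90 | 59
Mouse | 437.41 | 134
Tablet | 286.35 | 39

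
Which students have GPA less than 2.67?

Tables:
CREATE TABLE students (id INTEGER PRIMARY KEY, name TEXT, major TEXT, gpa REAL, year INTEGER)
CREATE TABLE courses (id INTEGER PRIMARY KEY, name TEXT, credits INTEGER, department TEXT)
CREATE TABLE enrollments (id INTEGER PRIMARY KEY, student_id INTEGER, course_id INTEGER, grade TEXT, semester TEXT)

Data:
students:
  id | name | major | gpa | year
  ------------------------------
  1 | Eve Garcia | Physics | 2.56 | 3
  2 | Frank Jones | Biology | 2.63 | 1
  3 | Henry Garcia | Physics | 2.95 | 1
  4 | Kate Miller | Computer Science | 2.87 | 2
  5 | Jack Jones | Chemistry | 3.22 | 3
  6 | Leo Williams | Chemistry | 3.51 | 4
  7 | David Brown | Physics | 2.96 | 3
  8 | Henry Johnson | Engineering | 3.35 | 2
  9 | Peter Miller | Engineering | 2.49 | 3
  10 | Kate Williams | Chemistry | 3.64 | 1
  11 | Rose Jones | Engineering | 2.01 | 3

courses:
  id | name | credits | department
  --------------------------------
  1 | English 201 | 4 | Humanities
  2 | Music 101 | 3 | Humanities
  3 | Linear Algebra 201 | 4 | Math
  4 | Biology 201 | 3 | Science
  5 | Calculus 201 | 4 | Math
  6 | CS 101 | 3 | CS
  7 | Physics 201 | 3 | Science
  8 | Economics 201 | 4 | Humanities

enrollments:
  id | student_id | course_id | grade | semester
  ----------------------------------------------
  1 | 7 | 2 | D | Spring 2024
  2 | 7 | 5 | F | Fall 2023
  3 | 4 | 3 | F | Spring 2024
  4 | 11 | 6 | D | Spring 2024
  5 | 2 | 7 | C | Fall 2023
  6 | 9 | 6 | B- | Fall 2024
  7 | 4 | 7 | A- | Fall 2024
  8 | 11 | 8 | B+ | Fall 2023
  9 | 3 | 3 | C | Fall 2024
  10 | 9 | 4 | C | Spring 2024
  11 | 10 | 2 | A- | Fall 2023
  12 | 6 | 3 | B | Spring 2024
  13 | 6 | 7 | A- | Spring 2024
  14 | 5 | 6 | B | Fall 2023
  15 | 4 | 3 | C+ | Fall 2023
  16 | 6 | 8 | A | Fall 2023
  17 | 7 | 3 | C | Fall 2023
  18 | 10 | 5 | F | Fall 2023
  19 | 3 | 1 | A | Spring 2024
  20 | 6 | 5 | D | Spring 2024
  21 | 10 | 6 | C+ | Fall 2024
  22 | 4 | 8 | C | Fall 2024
SELECT name, gpa FROM students WHERE gpa < 2.67

Execution result:
name | gpa
Eve Garcia | 2.56
Frank Jones | 2.63
Peter Miller | 2.49
Rose Jones | 2.01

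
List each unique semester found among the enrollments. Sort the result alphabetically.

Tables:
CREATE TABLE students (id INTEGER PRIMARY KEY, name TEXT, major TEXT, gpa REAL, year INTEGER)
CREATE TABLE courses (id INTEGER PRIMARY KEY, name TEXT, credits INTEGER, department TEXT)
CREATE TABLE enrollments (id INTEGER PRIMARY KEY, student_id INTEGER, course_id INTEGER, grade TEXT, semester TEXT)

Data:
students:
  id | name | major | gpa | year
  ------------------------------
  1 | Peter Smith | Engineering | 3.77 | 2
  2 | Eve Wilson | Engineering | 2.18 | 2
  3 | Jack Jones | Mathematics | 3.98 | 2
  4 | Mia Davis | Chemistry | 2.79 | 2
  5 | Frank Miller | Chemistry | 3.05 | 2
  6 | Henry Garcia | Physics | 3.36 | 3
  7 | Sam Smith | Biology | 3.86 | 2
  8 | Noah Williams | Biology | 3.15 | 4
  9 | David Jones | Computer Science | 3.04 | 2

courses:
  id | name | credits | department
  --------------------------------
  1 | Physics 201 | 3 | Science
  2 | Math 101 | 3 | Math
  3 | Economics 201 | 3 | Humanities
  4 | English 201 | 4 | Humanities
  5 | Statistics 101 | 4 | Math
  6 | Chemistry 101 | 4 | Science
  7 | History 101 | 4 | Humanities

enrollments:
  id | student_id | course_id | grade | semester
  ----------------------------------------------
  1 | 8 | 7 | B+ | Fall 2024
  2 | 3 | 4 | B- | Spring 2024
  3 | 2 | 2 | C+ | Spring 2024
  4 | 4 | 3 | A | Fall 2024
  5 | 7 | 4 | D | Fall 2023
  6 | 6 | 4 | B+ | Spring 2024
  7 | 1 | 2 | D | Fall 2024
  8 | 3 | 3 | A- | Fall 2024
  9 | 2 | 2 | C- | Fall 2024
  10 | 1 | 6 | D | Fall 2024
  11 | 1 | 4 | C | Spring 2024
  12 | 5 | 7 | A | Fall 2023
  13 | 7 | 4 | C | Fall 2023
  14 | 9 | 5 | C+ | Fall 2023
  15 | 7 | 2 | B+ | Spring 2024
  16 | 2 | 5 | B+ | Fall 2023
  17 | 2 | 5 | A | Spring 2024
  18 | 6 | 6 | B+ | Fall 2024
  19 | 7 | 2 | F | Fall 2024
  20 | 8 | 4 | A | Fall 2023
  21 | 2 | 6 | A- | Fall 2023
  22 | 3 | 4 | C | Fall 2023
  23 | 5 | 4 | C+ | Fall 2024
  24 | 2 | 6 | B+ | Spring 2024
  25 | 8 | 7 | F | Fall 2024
SELECT DISTINCT semester FROM enrollments ORDER BY semester

Execution result:
semester
Fall 2023
Fall 2024
Spring 2024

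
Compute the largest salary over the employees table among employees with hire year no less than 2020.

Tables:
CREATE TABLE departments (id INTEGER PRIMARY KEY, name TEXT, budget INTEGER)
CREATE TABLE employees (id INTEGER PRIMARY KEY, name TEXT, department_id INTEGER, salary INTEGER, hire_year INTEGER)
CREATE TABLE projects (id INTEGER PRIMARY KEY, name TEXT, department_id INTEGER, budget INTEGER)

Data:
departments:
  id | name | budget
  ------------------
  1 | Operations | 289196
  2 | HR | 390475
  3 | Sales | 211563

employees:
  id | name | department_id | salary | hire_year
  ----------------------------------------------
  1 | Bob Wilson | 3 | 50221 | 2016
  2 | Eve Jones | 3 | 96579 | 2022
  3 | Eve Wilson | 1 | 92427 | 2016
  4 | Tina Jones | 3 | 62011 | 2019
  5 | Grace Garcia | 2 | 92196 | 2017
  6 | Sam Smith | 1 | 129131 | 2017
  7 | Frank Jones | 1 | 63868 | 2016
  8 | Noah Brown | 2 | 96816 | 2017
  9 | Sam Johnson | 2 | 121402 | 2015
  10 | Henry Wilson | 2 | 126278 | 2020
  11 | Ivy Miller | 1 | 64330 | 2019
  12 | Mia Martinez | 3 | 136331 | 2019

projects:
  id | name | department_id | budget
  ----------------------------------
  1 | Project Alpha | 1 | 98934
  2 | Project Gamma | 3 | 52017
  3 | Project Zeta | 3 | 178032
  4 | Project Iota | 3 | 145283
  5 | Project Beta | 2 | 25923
SELECT MAX(salary) FROM employees WHERE hire_year >= 2020

Execution result:
126278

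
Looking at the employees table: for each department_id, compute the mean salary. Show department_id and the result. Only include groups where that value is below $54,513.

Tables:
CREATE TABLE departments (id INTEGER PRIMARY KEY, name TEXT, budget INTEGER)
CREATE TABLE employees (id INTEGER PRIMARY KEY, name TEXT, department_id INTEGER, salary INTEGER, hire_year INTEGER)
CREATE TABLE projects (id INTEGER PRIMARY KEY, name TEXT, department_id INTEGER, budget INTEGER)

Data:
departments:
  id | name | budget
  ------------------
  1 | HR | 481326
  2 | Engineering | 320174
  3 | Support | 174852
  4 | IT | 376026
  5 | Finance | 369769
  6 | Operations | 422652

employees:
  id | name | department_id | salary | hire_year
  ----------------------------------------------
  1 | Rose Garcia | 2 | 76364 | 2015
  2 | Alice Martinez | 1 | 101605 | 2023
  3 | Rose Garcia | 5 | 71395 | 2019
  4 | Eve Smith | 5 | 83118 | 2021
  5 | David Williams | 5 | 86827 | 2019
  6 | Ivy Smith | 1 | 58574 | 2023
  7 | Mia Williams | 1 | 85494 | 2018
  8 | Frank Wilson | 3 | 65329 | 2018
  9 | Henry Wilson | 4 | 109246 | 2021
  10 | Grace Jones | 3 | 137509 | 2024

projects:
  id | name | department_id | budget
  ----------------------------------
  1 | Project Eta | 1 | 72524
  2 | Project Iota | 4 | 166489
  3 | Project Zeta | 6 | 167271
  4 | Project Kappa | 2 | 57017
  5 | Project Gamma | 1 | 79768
SELECT department_id, AVG(salary) AS avg_salary FROM employees GROUP BY department_id HAVING AVG(salary) < 54513

Execution result:
(no rows)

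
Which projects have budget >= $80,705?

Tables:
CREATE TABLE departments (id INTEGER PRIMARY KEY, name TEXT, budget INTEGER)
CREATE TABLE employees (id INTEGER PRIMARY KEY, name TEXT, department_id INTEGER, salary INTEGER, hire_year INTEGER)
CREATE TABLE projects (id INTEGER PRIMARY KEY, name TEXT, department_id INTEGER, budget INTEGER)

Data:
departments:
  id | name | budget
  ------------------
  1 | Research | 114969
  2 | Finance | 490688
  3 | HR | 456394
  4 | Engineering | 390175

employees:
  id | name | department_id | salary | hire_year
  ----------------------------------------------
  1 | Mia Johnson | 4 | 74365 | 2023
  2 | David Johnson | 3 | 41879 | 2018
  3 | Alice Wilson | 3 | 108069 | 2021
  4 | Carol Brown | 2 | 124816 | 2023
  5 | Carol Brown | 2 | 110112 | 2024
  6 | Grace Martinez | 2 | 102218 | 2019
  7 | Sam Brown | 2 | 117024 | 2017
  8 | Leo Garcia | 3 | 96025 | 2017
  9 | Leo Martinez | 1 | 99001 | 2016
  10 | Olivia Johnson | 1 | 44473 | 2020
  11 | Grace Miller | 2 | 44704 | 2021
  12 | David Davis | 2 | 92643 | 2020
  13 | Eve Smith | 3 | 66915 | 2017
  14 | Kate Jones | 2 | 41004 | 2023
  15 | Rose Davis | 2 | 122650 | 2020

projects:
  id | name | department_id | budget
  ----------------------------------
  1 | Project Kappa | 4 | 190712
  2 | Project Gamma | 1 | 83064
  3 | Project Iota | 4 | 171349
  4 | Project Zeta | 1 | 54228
SELECT name, budget FROM projects WHERE budget >= 80705

Execution result:
name | budget
Project Kappa | 190712
Project Gamma | 83064
Project Iota | 171349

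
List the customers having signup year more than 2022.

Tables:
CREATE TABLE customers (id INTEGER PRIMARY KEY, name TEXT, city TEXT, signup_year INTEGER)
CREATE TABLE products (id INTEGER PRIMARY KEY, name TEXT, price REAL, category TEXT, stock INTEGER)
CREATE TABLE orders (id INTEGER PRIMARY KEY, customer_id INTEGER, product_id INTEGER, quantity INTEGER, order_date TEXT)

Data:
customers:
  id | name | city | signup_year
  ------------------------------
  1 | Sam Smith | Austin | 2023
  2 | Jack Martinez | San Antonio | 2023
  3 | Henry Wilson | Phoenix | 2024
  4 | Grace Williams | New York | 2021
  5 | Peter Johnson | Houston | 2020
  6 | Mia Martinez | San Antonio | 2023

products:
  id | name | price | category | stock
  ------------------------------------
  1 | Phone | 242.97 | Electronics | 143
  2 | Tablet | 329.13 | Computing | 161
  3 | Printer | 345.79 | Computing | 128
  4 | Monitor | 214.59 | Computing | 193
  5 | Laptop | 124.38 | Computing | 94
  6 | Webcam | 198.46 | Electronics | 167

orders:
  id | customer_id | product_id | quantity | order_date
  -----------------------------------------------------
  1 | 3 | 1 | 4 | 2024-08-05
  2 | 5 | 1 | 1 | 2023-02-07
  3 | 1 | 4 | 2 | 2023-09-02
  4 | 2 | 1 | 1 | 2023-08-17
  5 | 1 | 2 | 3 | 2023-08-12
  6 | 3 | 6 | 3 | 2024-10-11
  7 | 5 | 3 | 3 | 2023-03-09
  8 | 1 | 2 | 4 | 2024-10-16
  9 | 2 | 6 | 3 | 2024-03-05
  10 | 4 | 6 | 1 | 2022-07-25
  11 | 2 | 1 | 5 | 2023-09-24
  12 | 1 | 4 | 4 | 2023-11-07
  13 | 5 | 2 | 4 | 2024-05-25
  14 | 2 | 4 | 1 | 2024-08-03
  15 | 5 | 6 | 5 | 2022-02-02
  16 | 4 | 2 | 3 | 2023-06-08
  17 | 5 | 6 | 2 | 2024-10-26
SELECT name, signup_year FROM customers WHERE signup_year > 2022

Execution result:
name | signup_year
Sam Smith | 2023
Jack Martinez | 2023
Henry Wilson | 2024
Mia Martinez | 2023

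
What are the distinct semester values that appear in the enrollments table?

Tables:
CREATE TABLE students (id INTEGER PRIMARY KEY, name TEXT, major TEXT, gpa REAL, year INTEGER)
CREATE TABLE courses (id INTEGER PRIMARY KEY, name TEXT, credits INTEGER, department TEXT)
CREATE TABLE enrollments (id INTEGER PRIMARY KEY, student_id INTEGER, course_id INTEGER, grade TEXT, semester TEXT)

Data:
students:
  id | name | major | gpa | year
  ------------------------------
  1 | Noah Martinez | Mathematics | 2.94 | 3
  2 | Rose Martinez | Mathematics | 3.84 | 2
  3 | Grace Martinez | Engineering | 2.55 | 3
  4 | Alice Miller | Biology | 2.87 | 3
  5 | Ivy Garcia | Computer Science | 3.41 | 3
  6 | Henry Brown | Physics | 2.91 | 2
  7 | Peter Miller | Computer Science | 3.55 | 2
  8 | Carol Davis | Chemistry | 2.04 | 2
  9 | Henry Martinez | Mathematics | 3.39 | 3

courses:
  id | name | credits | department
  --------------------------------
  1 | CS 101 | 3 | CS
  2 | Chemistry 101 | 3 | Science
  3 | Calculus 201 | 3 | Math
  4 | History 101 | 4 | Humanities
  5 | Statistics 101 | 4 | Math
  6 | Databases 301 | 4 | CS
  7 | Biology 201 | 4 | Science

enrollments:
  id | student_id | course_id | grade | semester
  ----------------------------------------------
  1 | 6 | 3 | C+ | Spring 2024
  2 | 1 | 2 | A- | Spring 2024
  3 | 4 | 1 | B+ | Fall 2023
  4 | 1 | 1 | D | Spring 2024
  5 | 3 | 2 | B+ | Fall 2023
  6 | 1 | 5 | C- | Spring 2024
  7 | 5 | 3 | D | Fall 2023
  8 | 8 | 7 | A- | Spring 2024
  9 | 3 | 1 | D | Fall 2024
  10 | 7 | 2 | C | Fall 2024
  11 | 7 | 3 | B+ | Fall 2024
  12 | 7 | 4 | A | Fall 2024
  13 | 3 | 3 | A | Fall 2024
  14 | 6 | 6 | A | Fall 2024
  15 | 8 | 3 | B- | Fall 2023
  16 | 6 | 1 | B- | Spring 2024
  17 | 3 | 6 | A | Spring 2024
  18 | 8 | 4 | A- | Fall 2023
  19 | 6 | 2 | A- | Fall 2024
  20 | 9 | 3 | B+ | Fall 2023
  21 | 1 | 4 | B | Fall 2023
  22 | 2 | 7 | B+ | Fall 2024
SELECT DISTINCT semester FROM enrollments

Execution result:
semester
Spring 2024
Fall 2023
Fall 2024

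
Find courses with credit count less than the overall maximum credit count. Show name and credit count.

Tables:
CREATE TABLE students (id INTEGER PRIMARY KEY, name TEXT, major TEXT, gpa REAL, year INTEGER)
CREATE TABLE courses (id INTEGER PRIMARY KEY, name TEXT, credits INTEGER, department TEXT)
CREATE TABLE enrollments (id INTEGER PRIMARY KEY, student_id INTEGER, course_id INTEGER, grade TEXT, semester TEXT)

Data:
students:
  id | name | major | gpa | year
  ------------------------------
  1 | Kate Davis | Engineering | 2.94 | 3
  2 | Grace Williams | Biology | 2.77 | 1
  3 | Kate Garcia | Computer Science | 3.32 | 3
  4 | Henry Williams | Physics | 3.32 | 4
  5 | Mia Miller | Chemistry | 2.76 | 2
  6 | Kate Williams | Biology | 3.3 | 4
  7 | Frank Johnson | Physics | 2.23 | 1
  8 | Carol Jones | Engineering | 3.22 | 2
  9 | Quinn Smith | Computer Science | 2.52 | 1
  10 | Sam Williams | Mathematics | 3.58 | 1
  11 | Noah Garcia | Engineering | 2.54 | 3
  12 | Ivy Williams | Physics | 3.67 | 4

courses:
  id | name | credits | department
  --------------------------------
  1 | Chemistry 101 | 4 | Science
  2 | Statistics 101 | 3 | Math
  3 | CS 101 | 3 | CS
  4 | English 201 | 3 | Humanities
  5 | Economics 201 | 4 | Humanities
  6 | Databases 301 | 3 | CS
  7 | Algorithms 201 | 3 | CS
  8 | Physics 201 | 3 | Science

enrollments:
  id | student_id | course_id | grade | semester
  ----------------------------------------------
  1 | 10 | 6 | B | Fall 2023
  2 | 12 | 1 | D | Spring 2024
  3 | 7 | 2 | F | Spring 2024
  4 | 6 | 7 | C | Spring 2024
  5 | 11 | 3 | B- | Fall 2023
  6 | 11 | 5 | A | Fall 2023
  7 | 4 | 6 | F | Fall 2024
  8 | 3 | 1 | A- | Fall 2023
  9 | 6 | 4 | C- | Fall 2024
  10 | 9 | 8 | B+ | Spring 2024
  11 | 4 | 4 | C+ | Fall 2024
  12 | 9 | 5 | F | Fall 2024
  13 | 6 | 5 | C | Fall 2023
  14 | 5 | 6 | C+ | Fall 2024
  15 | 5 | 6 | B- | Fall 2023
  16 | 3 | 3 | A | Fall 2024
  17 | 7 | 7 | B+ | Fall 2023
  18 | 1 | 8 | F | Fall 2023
SELECT name, credits FROM courses WHERE credits < (SELECT MAX(credits) FROM courses)

Execution result:
name | credits
Statistics 101 | 3
CS 101 | 3
English 201 | 3
Databases 301 | 3
Algorithms 201 | 3
Physics 201 | 3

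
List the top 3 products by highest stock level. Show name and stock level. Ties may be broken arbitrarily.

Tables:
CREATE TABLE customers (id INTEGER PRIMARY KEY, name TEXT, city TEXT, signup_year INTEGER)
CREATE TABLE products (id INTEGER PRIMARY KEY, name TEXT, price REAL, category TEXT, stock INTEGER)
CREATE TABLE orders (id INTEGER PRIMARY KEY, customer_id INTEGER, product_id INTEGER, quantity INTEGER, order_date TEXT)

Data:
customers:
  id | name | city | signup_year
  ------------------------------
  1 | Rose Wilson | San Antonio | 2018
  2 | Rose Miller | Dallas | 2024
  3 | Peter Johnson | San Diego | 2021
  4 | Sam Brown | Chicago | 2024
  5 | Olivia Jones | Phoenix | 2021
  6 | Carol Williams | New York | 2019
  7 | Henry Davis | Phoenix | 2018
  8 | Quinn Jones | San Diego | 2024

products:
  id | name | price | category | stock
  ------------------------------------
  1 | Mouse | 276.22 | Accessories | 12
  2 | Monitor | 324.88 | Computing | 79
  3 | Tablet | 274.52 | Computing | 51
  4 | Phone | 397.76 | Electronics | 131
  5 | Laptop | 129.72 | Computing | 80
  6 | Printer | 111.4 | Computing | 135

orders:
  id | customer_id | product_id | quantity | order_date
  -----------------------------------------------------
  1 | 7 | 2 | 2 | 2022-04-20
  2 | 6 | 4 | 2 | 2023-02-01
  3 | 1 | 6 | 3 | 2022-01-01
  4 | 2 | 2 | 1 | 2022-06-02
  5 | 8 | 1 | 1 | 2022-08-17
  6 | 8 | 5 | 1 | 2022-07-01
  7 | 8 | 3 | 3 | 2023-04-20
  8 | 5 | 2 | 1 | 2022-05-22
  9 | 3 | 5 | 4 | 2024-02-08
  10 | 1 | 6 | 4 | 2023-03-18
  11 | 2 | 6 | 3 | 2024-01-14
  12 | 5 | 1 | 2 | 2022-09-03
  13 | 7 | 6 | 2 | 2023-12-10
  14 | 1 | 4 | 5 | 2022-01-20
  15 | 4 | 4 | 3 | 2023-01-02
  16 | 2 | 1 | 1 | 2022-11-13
SELECT name, stock FROM products ORDER BY stock DESC LIMIT 3

Execution result:
name | stock
Printer | 135
Phone | 131
Laptop | 80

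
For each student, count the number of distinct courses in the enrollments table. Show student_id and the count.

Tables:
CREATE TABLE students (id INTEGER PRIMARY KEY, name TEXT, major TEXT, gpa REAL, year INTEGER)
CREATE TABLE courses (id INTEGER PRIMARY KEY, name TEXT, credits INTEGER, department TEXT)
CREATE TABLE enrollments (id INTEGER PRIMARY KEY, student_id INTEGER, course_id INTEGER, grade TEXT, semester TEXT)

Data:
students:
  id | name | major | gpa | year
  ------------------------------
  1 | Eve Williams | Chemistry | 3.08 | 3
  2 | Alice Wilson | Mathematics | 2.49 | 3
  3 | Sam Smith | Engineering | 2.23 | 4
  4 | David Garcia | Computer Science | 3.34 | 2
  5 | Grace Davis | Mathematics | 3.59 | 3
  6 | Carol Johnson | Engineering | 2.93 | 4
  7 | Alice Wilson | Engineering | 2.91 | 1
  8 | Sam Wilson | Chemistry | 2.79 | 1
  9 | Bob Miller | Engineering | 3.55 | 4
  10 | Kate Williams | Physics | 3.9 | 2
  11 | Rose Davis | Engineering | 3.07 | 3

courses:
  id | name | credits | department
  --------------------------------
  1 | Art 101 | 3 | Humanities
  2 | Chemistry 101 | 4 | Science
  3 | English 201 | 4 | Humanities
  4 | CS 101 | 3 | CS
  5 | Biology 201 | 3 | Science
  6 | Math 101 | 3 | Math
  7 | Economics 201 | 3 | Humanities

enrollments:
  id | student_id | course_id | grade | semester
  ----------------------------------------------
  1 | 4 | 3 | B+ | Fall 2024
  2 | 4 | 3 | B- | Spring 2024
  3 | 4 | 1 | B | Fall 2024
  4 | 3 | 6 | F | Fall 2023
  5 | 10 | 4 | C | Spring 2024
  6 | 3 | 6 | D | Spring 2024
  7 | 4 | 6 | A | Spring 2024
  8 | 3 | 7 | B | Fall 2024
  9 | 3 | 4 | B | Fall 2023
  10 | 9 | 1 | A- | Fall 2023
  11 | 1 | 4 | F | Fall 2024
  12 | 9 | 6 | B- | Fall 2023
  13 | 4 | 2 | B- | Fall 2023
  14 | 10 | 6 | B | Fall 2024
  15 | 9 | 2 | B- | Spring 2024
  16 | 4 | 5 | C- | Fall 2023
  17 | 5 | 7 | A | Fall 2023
SELECT student_id, COUNT(DISTINCT course_id) AS distinct_course_count FROM enrollments GROUP BY student_id

Execution result:
student_id | distinct_course_count
1 | 1
3 | 3
4 | 5
5 | 1
9 | 3
10 | 2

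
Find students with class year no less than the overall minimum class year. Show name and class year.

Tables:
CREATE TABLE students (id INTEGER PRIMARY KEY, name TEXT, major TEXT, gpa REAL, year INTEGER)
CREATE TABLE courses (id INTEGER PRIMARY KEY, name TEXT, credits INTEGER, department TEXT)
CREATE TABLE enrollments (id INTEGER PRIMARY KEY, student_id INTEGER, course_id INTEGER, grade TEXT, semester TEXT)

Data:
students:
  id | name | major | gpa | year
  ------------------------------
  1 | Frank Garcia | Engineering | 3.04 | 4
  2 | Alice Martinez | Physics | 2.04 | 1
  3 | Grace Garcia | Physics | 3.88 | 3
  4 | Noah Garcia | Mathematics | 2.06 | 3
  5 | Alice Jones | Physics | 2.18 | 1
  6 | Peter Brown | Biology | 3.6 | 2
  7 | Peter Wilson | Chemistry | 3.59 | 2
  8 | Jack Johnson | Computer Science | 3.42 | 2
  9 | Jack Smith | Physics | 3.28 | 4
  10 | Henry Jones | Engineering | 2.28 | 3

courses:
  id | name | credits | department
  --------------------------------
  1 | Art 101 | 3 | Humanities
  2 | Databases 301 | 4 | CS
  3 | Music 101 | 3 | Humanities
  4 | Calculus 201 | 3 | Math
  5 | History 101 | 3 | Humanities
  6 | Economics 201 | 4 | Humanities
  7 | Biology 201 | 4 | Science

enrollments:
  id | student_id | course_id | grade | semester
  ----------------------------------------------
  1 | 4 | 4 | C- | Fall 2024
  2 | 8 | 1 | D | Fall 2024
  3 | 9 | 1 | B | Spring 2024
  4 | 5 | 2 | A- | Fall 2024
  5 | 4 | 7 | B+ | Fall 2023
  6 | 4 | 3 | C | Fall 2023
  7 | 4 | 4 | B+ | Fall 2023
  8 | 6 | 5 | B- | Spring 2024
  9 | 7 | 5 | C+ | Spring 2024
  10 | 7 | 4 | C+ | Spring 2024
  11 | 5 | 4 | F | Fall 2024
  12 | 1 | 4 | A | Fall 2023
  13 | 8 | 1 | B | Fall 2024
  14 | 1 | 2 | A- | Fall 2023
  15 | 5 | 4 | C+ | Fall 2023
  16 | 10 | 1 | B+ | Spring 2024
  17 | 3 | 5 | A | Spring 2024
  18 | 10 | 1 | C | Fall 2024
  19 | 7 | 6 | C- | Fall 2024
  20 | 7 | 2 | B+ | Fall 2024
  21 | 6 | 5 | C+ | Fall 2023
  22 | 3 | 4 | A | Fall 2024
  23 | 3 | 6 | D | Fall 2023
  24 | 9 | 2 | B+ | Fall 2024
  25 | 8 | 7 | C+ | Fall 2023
SELECT name, year FROM students WHERE year >= (SELECT MIN(year) FROM students)

Execution result:
name | year
Frank Garcia | 4
Alice Martinez | 1
Grace Garcia | 3
Noah Garcia | 3
Alice Jones | 1
Peter Brown | 2
Peter Wilson | 2
Jack Johnson | 2
Jack Smith | 4
Henry Jones | 3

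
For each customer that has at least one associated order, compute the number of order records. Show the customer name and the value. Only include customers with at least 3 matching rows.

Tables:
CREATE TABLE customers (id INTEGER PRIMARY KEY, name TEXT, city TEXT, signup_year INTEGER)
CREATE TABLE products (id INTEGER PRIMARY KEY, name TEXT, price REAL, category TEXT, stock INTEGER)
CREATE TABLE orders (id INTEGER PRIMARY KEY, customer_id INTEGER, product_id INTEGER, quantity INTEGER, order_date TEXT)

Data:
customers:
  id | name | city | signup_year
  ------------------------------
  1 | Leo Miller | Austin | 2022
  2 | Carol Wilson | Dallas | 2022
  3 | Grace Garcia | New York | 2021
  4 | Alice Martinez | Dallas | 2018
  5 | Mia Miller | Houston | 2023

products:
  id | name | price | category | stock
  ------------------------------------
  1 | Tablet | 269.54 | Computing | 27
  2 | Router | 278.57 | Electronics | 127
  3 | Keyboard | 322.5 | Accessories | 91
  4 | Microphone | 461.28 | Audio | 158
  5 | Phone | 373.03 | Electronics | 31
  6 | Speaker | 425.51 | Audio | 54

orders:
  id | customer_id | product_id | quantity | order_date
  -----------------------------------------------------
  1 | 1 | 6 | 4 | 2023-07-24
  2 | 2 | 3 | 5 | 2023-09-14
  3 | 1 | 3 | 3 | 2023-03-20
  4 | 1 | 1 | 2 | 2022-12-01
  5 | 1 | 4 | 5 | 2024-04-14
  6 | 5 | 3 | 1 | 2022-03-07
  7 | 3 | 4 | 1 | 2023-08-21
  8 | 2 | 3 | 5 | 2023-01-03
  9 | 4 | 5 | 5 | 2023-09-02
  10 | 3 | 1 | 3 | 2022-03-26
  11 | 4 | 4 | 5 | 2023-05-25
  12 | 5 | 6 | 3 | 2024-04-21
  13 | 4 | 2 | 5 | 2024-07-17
SELECT p.name, COUNT(*) AS n FROM orders c JOIN customers p ON c.customer_id = p.id GROUP BY p.id, p.name HAVING COUNT(*) >= 3

Execution result:
name | n
Leo Miller | 4
Alice Martinez | 3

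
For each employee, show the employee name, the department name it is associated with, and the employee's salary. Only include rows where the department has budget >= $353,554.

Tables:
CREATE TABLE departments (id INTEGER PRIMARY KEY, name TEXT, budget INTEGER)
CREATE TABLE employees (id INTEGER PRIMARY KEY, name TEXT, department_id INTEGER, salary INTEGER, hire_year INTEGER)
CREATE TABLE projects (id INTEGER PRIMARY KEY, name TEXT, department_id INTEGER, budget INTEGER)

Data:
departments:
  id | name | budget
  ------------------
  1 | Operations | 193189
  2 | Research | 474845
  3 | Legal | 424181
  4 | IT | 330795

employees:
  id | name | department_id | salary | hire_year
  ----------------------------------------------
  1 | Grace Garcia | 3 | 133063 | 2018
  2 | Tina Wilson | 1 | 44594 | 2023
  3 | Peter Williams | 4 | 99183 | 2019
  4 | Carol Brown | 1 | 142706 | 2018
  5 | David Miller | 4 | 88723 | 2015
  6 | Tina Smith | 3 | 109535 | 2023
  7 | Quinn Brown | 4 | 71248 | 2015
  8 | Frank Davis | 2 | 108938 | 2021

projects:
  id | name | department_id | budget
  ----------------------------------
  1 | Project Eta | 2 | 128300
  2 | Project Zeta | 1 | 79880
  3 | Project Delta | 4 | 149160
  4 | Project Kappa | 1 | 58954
SELECT c.name, p.name AS department, c.salary FROM employees c JOIN departments p ON c.department_id = p.id WHERE p.budget >= 353554

Execution result:
name | department | salary
Grace Garcia | Legal | 133063
Tina Smith | Legal | 109535
Frank Davis | Research | 108938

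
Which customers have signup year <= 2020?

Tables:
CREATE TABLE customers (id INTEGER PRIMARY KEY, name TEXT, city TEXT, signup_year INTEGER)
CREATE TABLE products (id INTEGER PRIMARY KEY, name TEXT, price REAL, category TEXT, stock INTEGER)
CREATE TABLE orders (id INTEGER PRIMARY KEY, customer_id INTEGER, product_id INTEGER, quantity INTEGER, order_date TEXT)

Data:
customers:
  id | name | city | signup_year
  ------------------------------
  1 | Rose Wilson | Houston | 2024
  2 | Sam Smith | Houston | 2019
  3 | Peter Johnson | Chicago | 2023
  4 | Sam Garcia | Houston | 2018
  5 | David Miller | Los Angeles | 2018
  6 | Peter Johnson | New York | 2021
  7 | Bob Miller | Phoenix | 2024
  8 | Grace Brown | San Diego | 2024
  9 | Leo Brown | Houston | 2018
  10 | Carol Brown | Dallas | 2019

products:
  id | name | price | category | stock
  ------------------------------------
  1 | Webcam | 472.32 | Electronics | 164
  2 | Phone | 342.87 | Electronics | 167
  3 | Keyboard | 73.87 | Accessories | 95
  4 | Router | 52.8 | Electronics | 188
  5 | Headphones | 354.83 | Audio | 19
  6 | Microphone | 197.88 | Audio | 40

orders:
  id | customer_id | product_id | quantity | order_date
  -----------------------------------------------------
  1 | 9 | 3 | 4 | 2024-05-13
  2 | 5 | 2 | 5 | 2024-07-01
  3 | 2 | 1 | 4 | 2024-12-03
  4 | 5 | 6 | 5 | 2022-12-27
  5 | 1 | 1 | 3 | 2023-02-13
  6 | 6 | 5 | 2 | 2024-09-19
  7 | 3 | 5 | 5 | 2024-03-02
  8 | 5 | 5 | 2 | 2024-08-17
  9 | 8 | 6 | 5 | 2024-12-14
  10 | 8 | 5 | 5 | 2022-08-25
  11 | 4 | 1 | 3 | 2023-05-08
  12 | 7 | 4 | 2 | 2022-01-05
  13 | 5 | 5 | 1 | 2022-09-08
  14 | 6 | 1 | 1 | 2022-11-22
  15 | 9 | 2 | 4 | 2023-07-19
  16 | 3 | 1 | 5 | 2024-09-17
SELECT name, signup_year FROM customers WHERE signup_year <= 2020

Execution result:
name | signup_year
Sam Smith | 2019
Sam Garcia | 2018
David Miller | 2018
Leo Brown | 2018
Carol Brown | 2019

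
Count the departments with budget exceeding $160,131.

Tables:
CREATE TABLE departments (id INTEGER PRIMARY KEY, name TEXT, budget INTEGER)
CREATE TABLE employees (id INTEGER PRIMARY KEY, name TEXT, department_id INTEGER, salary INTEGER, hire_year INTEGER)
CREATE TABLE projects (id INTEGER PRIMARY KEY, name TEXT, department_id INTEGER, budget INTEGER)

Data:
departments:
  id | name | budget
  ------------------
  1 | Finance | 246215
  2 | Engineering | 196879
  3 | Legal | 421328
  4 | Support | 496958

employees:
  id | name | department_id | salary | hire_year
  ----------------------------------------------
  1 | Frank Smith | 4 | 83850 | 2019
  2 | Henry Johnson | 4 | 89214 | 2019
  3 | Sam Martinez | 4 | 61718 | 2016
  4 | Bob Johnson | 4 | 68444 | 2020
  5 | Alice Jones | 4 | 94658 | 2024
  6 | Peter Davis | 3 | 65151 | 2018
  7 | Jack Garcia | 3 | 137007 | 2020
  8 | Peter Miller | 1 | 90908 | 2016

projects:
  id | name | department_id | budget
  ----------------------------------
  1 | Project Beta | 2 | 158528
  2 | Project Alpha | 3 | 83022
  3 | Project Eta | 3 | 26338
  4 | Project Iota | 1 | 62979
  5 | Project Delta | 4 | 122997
SELECT COUNT(*) FROM departments WHERE budget > 160131

Execution result:
4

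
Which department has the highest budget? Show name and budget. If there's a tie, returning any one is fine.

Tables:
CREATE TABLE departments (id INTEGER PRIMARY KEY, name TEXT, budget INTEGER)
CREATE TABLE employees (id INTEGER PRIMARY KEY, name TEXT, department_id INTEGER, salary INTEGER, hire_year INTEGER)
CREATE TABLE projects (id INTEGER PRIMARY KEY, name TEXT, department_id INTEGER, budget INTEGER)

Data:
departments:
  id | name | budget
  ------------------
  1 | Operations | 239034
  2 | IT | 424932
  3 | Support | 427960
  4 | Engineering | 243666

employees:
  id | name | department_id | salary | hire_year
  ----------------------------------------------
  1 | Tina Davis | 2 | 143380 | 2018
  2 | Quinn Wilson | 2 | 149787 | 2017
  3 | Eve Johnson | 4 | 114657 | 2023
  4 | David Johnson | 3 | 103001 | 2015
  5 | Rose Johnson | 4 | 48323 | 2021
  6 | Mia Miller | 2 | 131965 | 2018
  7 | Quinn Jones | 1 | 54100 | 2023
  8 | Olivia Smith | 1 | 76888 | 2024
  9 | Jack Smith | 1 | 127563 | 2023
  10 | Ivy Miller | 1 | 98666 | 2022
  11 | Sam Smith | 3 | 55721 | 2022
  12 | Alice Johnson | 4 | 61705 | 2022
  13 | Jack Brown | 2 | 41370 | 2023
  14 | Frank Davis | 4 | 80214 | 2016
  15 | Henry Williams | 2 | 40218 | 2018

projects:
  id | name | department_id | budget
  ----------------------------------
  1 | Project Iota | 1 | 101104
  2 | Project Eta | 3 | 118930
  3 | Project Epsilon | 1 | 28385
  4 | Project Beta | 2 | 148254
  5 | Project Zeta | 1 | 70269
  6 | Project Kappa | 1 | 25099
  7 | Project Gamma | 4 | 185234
SELECT name, budget FROM departments ORDER BY budget DESC LIMIT 1

Execution result:
name | budget
Support | 427960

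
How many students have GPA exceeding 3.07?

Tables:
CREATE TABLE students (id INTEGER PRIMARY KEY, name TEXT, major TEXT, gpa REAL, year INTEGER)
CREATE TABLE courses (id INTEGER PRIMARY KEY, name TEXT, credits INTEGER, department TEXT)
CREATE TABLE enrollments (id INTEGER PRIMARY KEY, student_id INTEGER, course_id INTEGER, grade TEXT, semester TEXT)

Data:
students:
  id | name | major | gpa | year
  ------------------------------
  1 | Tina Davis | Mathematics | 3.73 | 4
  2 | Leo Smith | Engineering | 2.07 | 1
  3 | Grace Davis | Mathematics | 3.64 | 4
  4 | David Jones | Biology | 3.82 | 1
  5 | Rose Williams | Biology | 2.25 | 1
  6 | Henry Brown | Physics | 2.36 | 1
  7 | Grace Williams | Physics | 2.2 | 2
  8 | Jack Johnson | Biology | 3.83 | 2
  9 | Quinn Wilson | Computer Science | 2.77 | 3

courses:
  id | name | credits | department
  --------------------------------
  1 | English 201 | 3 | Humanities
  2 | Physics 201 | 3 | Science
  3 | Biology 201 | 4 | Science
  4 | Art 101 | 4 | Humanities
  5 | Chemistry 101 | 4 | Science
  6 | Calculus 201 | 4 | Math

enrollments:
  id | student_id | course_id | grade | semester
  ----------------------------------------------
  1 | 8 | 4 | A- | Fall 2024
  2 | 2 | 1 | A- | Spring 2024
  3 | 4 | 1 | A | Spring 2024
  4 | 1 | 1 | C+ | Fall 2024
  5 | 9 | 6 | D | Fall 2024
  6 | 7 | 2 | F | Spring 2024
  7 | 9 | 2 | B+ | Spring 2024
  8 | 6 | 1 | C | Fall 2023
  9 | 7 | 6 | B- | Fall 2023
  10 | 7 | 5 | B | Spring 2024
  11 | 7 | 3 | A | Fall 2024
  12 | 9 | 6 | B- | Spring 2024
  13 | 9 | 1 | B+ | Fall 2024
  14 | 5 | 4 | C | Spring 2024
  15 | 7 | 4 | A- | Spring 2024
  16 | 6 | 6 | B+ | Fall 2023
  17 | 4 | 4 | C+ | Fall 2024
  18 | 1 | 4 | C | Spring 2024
SELECT COUNT(*) FROM students WHERE gpa > 3.07

Execution result:
4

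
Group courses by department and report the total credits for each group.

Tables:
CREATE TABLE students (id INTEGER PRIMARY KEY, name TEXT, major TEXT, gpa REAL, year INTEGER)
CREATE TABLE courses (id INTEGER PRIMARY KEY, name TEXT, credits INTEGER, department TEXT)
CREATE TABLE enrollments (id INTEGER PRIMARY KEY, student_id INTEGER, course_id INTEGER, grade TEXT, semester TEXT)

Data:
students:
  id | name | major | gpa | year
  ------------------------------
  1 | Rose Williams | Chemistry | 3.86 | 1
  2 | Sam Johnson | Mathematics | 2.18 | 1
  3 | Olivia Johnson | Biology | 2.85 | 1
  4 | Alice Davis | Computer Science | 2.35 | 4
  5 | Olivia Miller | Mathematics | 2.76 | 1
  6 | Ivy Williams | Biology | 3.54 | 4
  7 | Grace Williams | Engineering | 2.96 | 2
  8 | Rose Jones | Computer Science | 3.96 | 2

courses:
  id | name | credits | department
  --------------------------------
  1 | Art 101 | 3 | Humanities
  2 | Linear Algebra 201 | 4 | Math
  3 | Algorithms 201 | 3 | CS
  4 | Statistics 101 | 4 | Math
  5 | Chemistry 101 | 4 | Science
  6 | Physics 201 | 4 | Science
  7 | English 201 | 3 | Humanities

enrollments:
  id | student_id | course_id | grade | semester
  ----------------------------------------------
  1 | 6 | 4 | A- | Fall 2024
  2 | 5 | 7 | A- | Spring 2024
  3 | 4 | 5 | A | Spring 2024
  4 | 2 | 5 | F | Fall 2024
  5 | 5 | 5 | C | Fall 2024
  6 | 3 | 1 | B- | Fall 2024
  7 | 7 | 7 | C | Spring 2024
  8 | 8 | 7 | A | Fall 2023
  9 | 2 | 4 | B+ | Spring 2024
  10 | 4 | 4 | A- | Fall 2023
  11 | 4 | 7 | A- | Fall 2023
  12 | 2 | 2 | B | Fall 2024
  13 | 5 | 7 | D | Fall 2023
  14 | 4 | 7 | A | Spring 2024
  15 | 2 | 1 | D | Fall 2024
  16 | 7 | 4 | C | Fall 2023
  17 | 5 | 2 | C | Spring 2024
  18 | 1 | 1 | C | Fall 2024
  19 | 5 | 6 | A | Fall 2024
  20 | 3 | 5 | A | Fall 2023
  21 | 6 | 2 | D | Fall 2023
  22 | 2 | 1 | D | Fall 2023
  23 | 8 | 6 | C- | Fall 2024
SELECT department, SUM(credits) AS sum_credits FROM courses GROUP BY department

Execution result:
department | sum_credits
CS | 3
Humanities | 6
Math | 8
Science | 8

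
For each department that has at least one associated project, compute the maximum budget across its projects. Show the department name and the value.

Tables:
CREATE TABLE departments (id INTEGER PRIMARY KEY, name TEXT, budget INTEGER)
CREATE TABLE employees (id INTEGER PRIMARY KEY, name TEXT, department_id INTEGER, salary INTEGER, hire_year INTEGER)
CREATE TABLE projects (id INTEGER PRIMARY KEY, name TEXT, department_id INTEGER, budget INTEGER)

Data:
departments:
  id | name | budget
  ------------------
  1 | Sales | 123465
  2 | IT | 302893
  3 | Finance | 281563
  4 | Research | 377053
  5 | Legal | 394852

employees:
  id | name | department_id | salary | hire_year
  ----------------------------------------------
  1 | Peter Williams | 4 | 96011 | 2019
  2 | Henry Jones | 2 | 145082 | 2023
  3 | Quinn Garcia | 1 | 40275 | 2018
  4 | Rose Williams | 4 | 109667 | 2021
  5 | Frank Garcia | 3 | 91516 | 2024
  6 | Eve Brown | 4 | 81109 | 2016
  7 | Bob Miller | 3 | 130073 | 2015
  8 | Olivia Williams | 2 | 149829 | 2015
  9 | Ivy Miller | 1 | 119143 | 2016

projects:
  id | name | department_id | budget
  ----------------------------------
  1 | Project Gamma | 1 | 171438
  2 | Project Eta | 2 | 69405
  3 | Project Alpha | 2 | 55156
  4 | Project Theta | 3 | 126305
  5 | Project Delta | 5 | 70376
SELECT p.name, MAX(c.budget) AS max_budget FROM projects c JOIN departments p ON c.department_id = p.id GROUP BY p.id, p.name

Execution result:
name | max_budget
Sales | 171438
IT | 69405
Finance | 126305
Legal | 70376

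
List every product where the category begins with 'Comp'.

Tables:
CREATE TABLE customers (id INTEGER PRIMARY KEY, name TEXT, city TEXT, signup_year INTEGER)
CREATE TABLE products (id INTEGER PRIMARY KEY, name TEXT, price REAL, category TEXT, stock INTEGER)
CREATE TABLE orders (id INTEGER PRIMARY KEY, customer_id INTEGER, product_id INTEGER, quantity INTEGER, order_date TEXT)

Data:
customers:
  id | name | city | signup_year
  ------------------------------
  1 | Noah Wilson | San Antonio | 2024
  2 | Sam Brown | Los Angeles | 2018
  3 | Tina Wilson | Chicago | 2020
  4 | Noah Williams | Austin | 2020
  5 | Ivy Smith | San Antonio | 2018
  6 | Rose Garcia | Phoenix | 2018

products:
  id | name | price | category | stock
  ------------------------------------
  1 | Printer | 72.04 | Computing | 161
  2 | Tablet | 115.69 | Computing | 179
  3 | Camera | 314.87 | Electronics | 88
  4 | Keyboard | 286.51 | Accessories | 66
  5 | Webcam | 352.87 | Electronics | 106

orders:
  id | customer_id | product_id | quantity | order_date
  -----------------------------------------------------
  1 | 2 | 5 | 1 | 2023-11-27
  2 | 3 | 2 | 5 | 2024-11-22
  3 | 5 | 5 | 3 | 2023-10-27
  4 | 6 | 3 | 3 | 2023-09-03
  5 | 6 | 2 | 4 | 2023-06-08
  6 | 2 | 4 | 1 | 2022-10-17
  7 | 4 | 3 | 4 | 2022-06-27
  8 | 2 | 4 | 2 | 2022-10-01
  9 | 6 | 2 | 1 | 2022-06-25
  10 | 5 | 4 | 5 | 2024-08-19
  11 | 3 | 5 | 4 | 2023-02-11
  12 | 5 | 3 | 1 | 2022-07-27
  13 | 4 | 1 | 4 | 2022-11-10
SELECT name, category FROM products WHERE category LIKE 'Comp%'

Execution result:
name | category
Printer | Computing
Tablet | Computing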